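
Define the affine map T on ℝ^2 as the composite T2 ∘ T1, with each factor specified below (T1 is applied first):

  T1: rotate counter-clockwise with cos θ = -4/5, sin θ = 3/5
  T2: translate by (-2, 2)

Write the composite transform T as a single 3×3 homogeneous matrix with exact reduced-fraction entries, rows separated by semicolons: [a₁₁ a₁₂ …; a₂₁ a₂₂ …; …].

T1 = [-4/5 -3/5 0; 3/5 -4/5 0; 0 0 1]
T2·T1 = [-4/5 -3/5 -2; 3/5 -4/5 2; 0 0 1]

T = [-4/5 -3/5 -2; 3/5 -4/5 2; 0 0 1]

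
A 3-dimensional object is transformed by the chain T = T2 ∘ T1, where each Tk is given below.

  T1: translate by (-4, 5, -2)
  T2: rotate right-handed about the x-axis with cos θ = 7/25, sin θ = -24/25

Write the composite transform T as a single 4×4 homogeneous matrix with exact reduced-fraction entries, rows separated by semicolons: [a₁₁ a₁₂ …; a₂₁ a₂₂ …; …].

T1 = [1 0 0 -4; 0 1 0 5; 0 0 1 -2; 0 0 0 1]
T2·T1 = [1 0 0 -4; 0 7/25 24/25 -13/25; 0 -24/25 7/25 -134/25; 0 0 0 1]

T = [1 0 0 -4; 0 7/25 24/25 -13/25; 0 -24/25 7/25 -134/25; 0 0 0 1]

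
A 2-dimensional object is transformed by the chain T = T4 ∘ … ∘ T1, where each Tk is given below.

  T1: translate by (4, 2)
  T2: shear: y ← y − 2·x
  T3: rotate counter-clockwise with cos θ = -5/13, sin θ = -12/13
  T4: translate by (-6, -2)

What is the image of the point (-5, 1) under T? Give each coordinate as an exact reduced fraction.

T(p) = (-1, -3)

T1 translate by (4, 2): (-5, 1) → (-1, 3)
T2 shear: y ← y − 2·x: (-1, 3) → (-1, 5)
T3 rotate counter-clockwise with cos θ = -5/13, sin θ = -12/13: (-1, 5) → (5, -1)
T4 translate by (-6, -2): (5, -1) → (-1, -3)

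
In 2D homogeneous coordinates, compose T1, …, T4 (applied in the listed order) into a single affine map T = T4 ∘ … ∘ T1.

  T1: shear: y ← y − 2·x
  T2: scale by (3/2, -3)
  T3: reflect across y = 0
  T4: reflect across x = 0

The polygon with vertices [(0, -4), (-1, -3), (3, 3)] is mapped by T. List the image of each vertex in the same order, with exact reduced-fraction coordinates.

image vertices: (0, -12), (3/2, -3), (-9/2, -9)

T1 shear: y ← y − 2·x: (0, -4) → (0, -4); (-1, -3) → (-1, -1); (3, 3) → (3, -3)
T2 scale by (3/2, -3): (0, -4) → (0, 12); (-1, -1) → (-3/2, 3); (3, -3) → (9/2, 9)
T3 reflect across y = 0: (0, 12) → (0, -12); (-3/2, 3) → (-3/2, -3); (9/2, 9) → (9/2, -9)
T4 reflect across x = 0: (0, -12) → (0, -12); (-3/2, -3) → (3/2, -3); (9/2, -9) → (-9/2, -9)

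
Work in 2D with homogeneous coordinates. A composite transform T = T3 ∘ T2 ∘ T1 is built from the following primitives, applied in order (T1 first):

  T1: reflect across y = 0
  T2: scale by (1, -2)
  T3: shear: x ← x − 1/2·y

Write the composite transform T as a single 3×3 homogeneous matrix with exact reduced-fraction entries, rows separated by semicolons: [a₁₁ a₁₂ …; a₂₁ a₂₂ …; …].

T1 = [1 0 0; 0 -1 0; 0 0 1]
T2·T1 = [1 0 0; 0 2 0; 0 0 1]
T3·…·T1 = [1 -1 0; 0 2 0; 0 0 1]

T = [1 -1 0; 0 2 0; 0 0 1]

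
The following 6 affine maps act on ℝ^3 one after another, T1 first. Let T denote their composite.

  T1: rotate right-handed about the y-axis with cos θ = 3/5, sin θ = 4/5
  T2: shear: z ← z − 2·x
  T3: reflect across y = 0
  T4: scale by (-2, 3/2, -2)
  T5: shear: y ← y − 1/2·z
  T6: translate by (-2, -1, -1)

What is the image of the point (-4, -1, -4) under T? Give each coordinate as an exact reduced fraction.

T1 rotate right-handed about the y-axis with cos θ = 3/5, sin θ = 4/5: (-4, -1, -4) → (-28/5, -1, 4/5)
T2 shear: z ← z − 2·x: (-28/5, -1, 4/5) → (-28/5, -1, 12)
T3 reflect across y = 0: (-28/5, -1, 12) → (-28/5, 1, 12)
T4 scale by (-2, 3/2, -2): (-28/5, 1, 12) → (56/5, 3/2, -24)
T5 shear: y ← y − 1/2·z: (56/5, 3/2, -24) → (56/5, 27/2, -24)
T6 translate by (-2, -1, -1): (56/5, 27/2, -24) → (46/5, 25/2, -25)

T(p) = (46/5, 25/2, -25)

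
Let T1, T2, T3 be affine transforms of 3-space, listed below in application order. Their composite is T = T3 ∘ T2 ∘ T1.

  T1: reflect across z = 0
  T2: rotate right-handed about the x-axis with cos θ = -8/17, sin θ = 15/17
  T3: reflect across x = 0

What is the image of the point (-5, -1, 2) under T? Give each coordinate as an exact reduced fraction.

T(p) = (5, 38/17, 1/17)

T1 reflect across z = 0: (-5, -1, 2) → (-5, -1, -2)
T2 rotate right-handed about the x-axis with cos θ = -8/17, sin θ = 15/17: (-5, -1, -2) → (-5, 38/17, 1/17)
T3 reflect across x = 0: (-5, 38/17, 1/17) → (5, 38/17, 1/17)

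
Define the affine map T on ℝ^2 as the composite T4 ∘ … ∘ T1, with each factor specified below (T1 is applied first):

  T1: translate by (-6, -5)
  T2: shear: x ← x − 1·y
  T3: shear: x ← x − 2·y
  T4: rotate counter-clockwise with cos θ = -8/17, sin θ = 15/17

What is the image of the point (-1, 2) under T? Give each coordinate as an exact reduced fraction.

T1 translate by (-6, -5): (-1, 2) → (-7, -3)
T2 shear: x ← x − 1·y: (-7, -3) → (-4, -3)
T3 shear: x ← x − 2·y: (-4, -3) → (2, -3)
T4 rotate counter-clockwise with cos θ = -8/17, sin θ = 15/17: (2, -3) → (29/17, 54/17)

T(p) = (29/17, 54/17)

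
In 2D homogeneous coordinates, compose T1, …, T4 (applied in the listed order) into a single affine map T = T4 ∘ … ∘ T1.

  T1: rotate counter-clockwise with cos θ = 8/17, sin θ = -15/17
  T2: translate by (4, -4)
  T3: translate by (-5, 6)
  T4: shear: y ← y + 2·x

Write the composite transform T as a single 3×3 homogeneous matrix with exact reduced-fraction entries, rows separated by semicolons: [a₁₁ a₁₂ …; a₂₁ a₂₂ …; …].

T = [8/17 15/17 -1; 1/17 38/17 0; 0 0 1]

T1 = [8/17 15/17 0; -15/17 8/17 0; 0 0 1]
T2·T1 = [8/17 15/17 4; -15/17 8/17 -4; 0 0 1]
T3·…·T1 = [8/17 15/17 -1; -15/17 8/17 2; 0 0 1]
T4·…·T1 = [8/17 15/17 -1; 1/17 38/17 0; 0 0 1]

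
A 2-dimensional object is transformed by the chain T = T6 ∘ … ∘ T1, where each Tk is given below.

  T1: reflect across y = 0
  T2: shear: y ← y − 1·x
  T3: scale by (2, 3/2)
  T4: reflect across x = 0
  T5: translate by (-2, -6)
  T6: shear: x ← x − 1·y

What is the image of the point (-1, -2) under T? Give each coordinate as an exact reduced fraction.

T(p) = (3/2, -3/2)

T1 reflect across y = 0: (-1, -2) → (-1, 2)
T2 shear: y ← y − 1·x: (-1, 2) → (-1, 3)
T3 scale by (2, 3/2): (-1, 3) → (-2, 9/2)
T4 reflect across x = 0: (-2, 9/2) → (2, 9/2)
T5 translate by (-2, -6): (2, 9/2) → (0, -3/2)
T6 shear: x ← x − 1·y: (0, -3/2) → (3/2, -3/2)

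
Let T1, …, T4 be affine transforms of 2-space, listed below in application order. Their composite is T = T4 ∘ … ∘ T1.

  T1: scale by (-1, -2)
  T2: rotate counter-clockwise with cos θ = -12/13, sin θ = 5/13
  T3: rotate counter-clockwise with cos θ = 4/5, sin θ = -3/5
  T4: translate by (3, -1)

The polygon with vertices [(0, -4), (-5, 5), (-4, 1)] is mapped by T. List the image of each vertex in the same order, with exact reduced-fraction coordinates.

image vertices: (-253/65, -329/65), (118/13, 109/13), (35/13, 45/13)

T1 scale by (-1, -2): (0, -4) → (0, 8); (-5, 5) → (5, -10); (-4, 1) → (4, -2)
T2 rotate counter-clockwise with cos θ = -12/13, sin θ = 5/13: (0, 8) → (-40/13, -96/13); (5, -10) → (-10/13, 145/13); (4, -2) → (-38/13, 44/13)
T3 rotate counter-clockwise with cos θ = 4/5, sin θ = -3/5: (-40/13, -96/13) → (-448/65, -264/65); (-10/13, 145/13) → (79/13, 122/13); (-38/13, 44/13) → (-4/13, 58/13)
T4 translate by (3, -1): (-448/65, -264/65) → (-253/65, -329/65); (79/13, 122/13) → (118/13, 109/13); (-4/13, 58/13) → (35/13, 45/13)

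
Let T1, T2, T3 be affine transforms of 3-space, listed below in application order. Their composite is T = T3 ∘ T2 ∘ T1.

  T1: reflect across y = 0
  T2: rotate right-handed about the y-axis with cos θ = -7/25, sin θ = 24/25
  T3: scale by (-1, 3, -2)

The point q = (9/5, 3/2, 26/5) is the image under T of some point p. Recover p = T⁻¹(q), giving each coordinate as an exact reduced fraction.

p = (3, -1/2, -1)

T1 = [1 0 0 0; 0 -1 0 0; 0 0 1 0; 0 0 0 1]
T2·T1 = [-7/25 0 24/25 0; 0 -1 0 0; -24/25 0 -7/25 0; 0 0 0 1]
T3·…·T1 = [7/25 0 -24/25 0; 0 -3 0 0; 48/25 0 14/25 0; 0 0 0 1]
det M = -6; M⁻¹ = [7/25 0 12/25 0; 0 -1/3 0 0; -24/25 0 7/50 0; 0 0 0 1]
M⁻¹ · (9/5, 3/2, 26/5)ᵀ = (3, -1/2, -1)ᵀ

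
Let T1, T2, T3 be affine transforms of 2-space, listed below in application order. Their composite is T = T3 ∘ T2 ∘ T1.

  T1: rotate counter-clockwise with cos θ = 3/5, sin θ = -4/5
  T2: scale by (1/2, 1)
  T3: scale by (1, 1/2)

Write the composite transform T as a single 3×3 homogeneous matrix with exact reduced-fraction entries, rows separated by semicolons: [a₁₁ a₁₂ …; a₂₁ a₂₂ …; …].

T = [3/10 2/5 0; -2/5 3/10 0; 0 0 1]

T1 = [3/5 4/5 0; -4/5 3/5 0; 0 0 1]
T2·T1 = [3/10 2/5 0; -4/5 3/5 0; 0 0 1]
T3·…·T1 = [3/10 2/5 0; -2/5 3/10 0; 0 0 1]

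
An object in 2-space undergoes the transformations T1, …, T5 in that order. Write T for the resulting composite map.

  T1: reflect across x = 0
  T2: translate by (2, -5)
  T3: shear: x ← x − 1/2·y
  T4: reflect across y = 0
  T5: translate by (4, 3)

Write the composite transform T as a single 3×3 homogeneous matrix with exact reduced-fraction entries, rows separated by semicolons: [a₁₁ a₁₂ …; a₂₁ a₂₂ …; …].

T1 = [-1 0 0; 0 1 0; 0 0 1]
T2·T1 = [-1 0 2; 0 1 -5; 0 0 1]
T3·…·T1 = [-1 -1/2 9/2; 0 1 -5; 0 0 1]
T4·…·T1 = [-1 -1/2 9/2; 0 -1 5; 0 0 1]
T5·…·T1 = [-1 -1/2 17/2; 0 -1 8; 0 0 1]

T = [-1 -1/2 17/2; 0 -1 8; 0 0 1]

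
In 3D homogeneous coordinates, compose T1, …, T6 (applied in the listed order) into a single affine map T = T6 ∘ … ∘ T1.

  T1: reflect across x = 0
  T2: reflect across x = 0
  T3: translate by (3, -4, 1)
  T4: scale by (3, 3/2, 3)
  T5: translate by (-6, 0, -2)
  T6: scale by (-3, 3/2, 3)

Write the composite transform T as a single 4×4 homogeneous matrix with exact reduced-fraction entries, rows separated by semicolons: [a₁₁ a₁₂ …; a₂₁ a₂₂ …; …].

T1 = [-1 0 0 0; 0 1 0 0; 0 0 1 0; 0 0 0 1]
T2·T1 = [1 0 0 0; 0 1 0 0; 0 0 1 0; 0 0 0 1]
T3·…·T1 = [1 0 0 3; 0 1 0 -4; 0 0 1 1; 0 0 0 1]
T4·…·T1 = [3 0 0 9; 0 3/2 0 -6; 0 0 3 3; 0 0 0 1]
T5·…·T1 = [3 0 0 3; 0 3/2 0 -6; 0 0 3 1; 0 0 0 1]
T6·…·T1 = [-9 0 0 -9; 0 9/4 0 -9; 0 0 9 3; 0 0 0 1]

T = [-9 0 0 -9; 0 9/4 0 -9; 0 0 9 3; 0 0 0 1]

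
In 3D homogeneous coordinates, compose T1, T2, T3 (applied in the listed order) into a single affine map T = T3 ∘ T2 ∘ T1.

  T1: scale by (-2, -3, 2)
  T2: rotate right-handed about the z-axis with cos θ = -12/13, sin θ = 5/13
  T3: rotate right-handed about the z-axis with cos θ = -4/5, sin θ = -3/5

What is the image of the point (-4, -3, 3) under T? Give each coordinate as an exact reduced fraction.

T(p) = (72/13, 139/13, 6)

T1 scale by (-2, -3, 2): (-4, -3, 3) → (8, 9, 6)
T2 rotate right-handed about the z-axis with cos θ = -12/13, sin θ = 5/13: (8, 9, 6) → (-141/13, -68/13, 6)
T3 rotate right-handed about the z-axis with cos θ = -4/5, sin θ = -3/5: (-141/13, -68/13, 6) → (72/13, 139/13, 6)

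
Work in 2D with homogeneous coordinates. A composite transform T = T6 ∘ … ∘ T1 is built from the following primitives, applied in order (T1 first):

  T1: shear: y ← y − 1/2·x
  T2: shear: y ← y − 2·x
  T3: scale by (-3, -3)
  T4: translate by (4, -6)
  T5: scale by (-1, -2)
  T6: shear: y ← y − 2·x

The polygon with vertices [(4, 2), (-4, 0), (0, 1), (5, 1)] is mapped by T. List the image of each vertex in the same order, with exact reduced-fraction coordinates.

T1 shear: y ← y − 1/2·x: (4, 2) → (4, 0); (-4, 0) → (-4, 2); (0, 1) → (0, 1); (5, 1) → (5, -3/2)
T2 shear: y ← y − 2·x: (4, 0) → (4, -8); (-4, 2) → (-4, 10); (0, 1) → (0, 1); (5, -3/2) → (5, -23/2)
T3 scale by (-3, -3): (4, -8) → (-12, 24); (-4, 10) → (12, -30); (0, 1) → (0, -3); (5, -23/2) → (-15, 69/2)
T4 translate by (4, -6): (-12, 24) → (-8, 18); (12, -30) → (16, -36); (0, -3) → (4, -9); (-15, 69/2) → (-11, 57/2)
T5 scale by (-1, -2): (-8, 18) → (8, -36); (16, -36) → (-16, 72); (4, -9) → (-4, 18); (-11, 57/2) → (11, -57)
T6 shear: y ← y − 2·x: (8, -36) → (8, -52); (-16, 72) → (-16, 104); (-4, 18) → (-4, 26); (11, -57) → (11, -79)

image vertices: (8, -52), (-16, 104), (-4, 26), (11, -79)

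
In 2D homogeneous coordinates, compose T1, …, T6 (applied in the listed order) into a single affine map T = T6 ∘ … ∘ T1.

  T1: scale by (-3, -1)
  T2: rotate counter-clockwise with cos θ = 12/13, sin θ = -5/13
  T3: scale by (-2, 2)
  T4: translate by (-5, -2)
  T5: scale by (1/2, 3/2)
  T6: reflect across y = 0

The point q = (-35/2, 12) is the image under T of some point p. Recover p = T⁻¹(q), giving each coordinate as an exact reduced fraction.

T1 = [-3 0 0; 0 -1 0; 0 0 1]
T2·T1 = [-36/13 -5/13 0; 15/13 -12/13 0; 0 0 1]
T3·…·T1 = [72/13 10/13 0; 30/13 -24/13 0; 0 0 1]
T4·…·T1 = [72/13 10/13 -5; 30/13 -24/13 -2; 0 0 1]
T5·…·T1 = [36/13 5/13 -5/2; 45/13 -36/13 -3; 0 0 1]
T6·…·T1 = [36/13 5/13 -5/2; -45/13 36/13 3; 0 0 1]
det M = 9; M⁻¹ = [4/13 -5/117 35/39; 5/13 4/13 1/26; 0 0 1]
M⁻¹ · (-35/2, 12)ᵀ = (-5, -3)ᵀ

p = (-5, -3)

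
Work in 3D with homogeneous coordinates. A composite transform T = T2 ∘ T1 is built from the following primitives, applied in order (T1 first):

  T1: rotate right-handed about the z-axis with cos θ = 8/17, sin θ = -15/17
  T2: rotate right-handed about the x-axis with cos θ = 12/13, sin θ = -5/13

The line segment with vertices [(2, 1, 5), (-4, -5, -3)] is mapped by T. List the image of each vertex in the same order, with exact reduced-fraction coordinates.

T1 rotate right-handed about the z-axis with cos θ = 8/17, sin θ = -15/17: (2, 1, 5) → (31/17, -22/17, 5); (-4, -5, -3) → (-107/17, 20/17, -3)
T2 rotate right-handed about the x-axis with cos θ = 12/13, sin θ = -5/13: (31/17, -22/17, 5) → (31/17, 161/221, 1130/221); (-107/17, 20/17, -3) → (-107/17, -15/221, -712/221)

image vertices: (31/17, 161/221, 1130/221), (-107/17, -15/221, -712/221)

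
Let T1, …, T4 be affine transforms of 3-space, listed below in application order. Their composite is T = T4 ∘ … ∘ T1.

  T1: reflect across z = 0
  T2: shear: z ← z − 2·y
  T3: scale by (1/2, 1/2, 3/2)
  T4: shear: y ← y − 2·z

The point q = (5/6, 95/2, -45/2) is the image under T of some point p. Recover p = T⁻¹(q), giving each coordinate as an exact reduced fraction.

T1 = [1 0 0 0; 0 1 0 0; 0 0 -1 0; 0 0 0 1]
T2·T1 = [1 0 0 0; 0 1 0 0; 0 -2 -1 0; 0 0 0 1]
T3·…·T1 = [1/2 0 0 0; 0 1/2 0 0; 0 -3 -3/2 0; 0 0 0 1]
T4·…·T1 = [1/2 0 0 0; 0 13/2 3 0; 0 -3 -3/2 0; 0 0 0 1]
det M = -3/8; M⁻¹ = [2 0 0 0; 0 2 4 0; 0 -4 -26/3 0; 0 0 0 1]
M⁻¹ · (5/6, 95/2, -45/2)ᵀ = (5/3, 5, 5)ᵀ

p = (5/3, 5, 5)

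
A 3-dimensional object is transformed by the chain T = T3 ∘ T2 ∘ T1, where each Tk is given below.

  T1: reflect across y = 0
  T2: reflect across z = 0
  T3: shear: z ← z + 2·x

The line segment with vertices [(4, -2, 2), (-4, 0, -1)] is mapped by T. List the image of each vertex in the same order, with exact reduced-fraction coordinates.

T1 reflect across y = 0: (4, -2, 2) → (4, 2, 2); (-4, 0, -1) → (-4, 0, -1)
T2 reflect across z = 0: (4, 2, 2) → (4, 2, -2); (-4, 0, -1) → (-4, 0, 1)
T3 shear: z ← z + 2·x: (4, 2, -2) → (4, 2, 6); (-4, 0, 1) → (-4, 0, -7)

image vertices: (4, 2, 6), (-4, 0, -7)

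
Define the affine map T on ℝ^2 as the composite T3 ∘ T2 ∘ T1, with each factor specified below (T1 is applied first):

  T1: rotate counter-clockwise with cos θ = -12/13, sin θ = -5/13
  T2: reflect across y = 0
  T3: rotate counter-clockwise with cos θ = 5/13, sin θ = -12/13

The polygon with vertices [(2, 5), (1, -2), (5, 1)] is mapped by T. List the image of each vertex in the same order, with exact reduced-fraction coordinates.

image vertices: (5, 2), (-2, 1), (1, 5)

T1 rotate counter-clockwise with cos θ = -12/13, sin θ = -5/13: (2, 5) → (1/13, -70/13); (1, -2) → (-22/13, 19/13); (5, 1) → (-55/13, -37/13)
T2 reflect across y = 0: (1/13, -70/13) → (1/13, 70/13); (-22/13, 19/13) → (-22/13, -19/13); (-55/13, -37/13) → (-55/13, 37/13)
T3 rotate counter-clockwise with cos θ = 5/13, sin θ = -12/13: (1/13, 70/13) → (5, 2); (-22/13, -19/13) → (-2, 1); (-55/13, 37/13) → (1, 5)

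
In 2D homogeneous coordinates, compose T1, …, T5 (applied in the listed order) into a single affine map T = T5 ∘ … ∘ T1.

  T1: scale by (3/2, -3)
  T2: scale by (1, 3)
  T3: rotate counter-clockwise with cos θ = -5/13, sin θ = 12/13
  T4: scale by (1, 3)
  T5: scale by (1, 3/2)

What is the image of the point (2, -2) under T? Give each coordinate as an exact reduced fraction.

T(p) = (-231/13, -243/13)

T1 scale by (3/2, -3): (2, -2) → (3, 6)
T2 scale by (1, 3): (3, 6) → (3, 18)
T3 rotate counter-clockwise with cos θ = -5/13, sin θ = 12/13: (3, 18) → (-231/13, -54/13)
T4 scale by (1, 3): (-231/13, -54/13) → (-231/13, -162/13)
T5 scale by (1, 3/2): (-231/13, -162/13) → (-231/13, -243/13)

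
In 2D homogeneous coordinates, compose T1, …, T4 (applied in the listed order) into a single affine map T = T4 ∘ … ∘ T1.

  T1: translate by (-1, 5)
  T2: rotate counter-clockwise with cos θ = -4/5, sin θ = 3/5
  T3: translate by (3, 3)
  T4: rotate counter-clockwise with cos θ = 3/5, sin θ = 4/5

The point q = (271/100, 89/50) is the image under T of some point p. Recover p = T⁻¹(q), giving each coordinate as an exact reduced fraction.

T1 = [1 0 -1; 0 1 5; 0 0 1]
T2·T1 = [-4/5 -3/5 -11/5; 3/5 -4/5 -23/5; 0 0 1]
T3·…·T1 = [-4/5 -3/5 4/5; 3/5 -4/5 -8/5; 0 0 1]
T4·…·T1 = [-24/25 7/25 44/25; -7/25 -24/25 -8/25; 0 0 1]
det M = 1; M⁻¹ = [-24/25 -7/25 8/5; 7/25 -24/25 -4/5; 0 0 1]
M⁻¹ · (271/100, 89/50)ᵀ = (-3/2, -7/4)ᵀ

p = (-3/2, -7/4)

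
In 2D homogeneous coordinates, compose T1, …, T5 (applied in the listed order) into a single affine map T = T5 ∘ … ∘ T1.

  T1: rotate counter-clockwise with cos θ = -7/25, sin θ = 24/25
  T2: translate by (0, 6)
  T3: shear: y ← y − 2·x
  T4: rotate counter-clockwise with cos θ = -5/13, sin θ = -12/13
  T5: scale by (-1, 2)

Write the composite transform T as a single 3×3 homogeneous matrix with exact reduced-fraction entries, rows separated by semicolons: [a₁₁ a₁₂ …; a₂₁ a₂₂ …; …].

T = [-491/325 -612/325 -72/13; -212/325 166/325 -60/13; 0 0 1]

T1 = [-7/25 -24/25 0; 24/25 -7/25 0; 0 0 1]
T2·T1 = [-7/25 -24/25 0; 24/25 -7/25 6; 0 0 1]
T3·…·T1 = [-7/25 -24/25 0; 38/25 41/25 6; 0 0 1]
T4·…·T1 = [491/325 612/325 72/13; -106/325 83/325 -30/13; 0 0 1]
T5·…·T1 = [-491/325 -612/325 -72/13; -212/325 166/325 -60/13; 0 0 1]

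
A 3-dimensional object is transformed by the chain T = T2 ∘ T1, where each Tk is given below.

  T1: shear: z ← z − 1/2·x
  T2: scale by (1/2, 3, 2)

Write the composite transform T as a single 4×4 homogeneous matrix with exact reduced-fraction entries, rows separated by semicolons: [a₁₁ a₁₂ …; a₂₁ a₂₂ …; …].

T1 = [1 0 0 0; 0 1 0 0; -1/2 0 1 0; 0 0 0 1]
T2·T1 = [1/2 0 0 0; 0 3 0 0; -1 0 2 0; 0 0 0 1]

T = [1/2 0 0 0; 0 3 0 0; -1 0 2 0; 0 0 0 1]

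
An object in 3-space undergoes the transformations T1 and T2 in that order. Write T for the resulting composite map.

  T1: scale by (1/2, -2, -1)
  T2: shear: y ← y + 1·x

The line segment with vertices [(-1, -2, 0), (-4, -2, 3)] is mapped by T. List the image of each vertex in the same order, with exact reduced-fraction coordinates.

image vertices: (-1/2, 7/2, 0), (-2, 2, -3)

T1 scale by (1/2, -2, -1): (-1, -2, 0) → (-1/2, 4, 0); (-4, -2, 3) → (-2, 4, -3)
T2 shear: y ← y + 1·x: (-1/2, 4, 0) → (-1/2, 7/2, 0); (-2, 4, -3) → (-2, 2, -3)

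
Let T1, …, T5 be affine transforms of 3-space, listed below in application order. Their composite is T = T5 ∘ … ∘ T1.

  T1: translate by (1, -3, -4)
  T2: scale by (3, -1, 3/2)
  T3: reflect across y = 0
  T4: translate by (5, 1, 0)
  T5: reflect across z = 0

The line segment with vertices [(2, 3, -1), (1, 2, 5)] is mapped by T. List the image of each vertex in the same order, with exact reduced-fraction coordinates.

image vertices: (14, 1, 15/2), (11, 0, -3/2)

T1 translate by (1, -3, -4): (2, 3, -1) → (3, 0, -5); (1, 2, 5) → (2, -1, 1)
T2 scale by (3, -1, 3/2): (3, 0, -5) → (9, 0, -15/2); (2, -1, 1) → (6, 1, 3/2)
T3 reflect across y = 0: (9, 0, -15/2) → (9, 0, -15/2); (6, 1, 3/2) → (6, -1, 3/2)
T4 translate by (5, 1, 0): (9, 0, -15/2) → (14, 1, -15/2); (6, -1, 3/2) → (11, 0, 3/2)
T5 reflect across z = 0: (14, 1, -15/2) → (14, 1, 15/2); (11, 0, 3/2) → (11, 0, -3/2)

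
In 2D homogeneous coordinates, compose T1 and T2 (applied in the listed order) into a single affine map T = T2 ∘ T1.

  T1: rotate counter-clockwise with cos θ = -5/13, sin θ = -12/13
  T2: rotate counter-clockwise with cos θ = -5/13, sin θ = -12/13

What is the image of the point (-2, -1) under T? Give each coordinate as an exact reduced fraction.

T(p) = (358/169, -121/169)

T1 rotate counter-clockwise with cos θ = -5/13, sin θ = -12/13: (-2, -1) → (-2/13, 29/13)
T2 rotate counter-clockwise with cos θ = -5/13, sin θ = -12/13: (-2/13, 29/13) → (358/169, -121/169)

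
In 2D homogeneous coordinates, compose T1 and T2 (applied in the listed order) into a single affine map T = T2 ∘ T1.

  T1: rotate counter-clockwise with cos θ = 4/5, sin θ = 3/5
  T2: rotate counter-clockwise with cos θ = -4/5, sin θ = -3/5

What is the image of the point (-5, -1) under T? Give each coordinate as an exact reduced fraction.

T(p) = (11/25, 127/25)

T1 rotate counter-clockwise with cos θ = 4/5, sin θ = 3/5: (-5, -1) → (-17/5, -19/5)
T2 rotate counter-clockwise with cos θ = -4/5, sin θ = -3/5: (-17/5, -19/5) → (11/25, 127/25)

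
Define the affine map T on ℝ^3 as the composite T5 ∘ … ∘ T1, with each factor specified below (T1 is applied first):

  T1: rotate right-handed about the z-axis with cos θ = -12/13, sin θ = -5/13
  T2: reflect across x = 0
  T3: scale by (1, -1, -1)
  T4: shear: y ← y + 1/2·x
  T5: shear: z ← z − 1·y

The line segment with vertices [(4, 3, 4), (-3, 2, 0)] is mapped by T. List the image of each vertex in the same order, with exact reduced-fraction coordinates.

T1 rotate right-handed about the z-axis with cos θ = -12/13, sin θ = -5/13: (4, 3, 4) → (-33/13, -56/13, 4); (-3, 2, 0) → (46/13, -9/13, 0)
T2 reflect across x = 0: (-33/13, -56/13, 4) → (33/13, -56/13, 4); (46/13, -9/13, 0) → (-46/13, -9/13, 0)
T3 scale by (1, -1, -1): (33/13, -56/13, 4) → (33/13, 56/13, -4); (-46/13, -9/13, 0) → (-46/13, 9/13, 0)
T4 shear: y ← y + 1/2·x: (33/13, 56/13, -4) → (33/13, 145/26, -4); (-46/13, 9/13, 0) → (-46/13, -14/13, 0)
T5 shear: z ← z − 1·y: (33/13, 145/26, -4) → (33/13, 145/26, -249/26); (-46/13, -14/13, 0) → (-46/13, -14/13, 14/13)

image vertices: (33/13, 145/26, -249/26), (-46/13, -14/13, 14/13)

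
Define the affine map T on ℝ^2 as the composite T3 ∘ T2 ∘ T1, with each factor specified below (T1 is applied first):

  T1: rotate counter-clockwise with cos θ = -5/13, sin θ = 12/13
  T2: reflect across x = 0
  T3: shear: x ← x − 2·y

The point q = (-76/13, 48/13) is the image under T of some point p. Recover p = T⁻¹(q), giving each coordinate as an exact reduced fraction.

T1 = [-5/13 -12/13 0; 12/13 -5/13 0; 0 0 1]
T2·T1 = [5/13 12/13 0; 12/13 -5/13 0; 0 0 1]
T3·…·T1 = [-19/13 22/13 0; 12/13 -5/13 0; 0 0 1]
det M = -1; M⁻¹ = [5/13 22/13 0; 12/13 19/13 0; 0 0 1]
M⁻¹ · (-76/13, 48/13)ᵀ = (4, 0)ᵀ

p = (4, 0)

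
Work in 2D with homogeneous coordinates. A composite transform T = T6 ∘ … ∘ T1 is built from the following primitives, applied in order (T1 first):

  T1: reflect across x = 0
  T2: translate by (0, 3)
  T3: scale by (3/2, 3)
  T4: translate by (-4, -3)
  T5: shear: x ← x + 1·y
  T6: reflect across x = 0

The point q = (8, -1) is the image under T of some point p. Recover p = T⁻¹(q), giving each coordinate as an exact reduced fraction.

T1 = [-1 0 0; 0 1 0; 0 0 1]
T2·T1 = [-1 0 0; 0 1 3; 0 0 1]
T3·…·T1 = [-3/2 0 0; 0 3 9; 0 0 1]
T4·…·T1 = [-3/2 0 -4; 0 3 6; 0 0 1]
T5·…·T1 = [-3/2 3 2; 0 3 6; 0 0 1]
T6·…·T1 = [3/2 -3 -2; 0 3 6; 0 0 1]
det M = 9/2; M⁻¹ = [2/3 2/3 -8/3; 0 1/3 -2; 0 0 1]
M⁻¹ · (8, -1)ᵀ = (2, -7/3)ᵀ

p = (2, -7/3)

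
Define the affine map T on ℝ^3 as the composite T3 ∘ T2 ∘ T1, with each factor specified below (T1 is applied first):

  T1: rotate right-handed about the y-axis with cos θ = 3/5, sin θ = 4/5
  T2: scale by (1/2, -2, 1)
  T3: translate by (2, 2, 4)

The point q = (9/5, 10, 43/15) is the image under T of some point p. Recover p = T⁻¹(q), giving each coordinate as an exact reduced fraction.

p = (2/3, -4, -1)

T1 = [3/5 0 4/5 0; 0 1 0 0; -4/5 0 3/5 0; 0 0 0 1]
T2·T1 = [3/10 0 2/5 0; 0 -2 0 0; -4/5 0 3/5 0; 0 0 0 1]
T3·…·T1 = [3/10 0 2/5 2; 0 -2 0 2; -4/5 0 3/5 4; 0 0 0 1]
det M = -1; M⁻¹ = [6/5 0 -4/5 4/5; 0 -1/2 0 1; 8/5 0 3/5 -28/5; 0 0 0 1]
M⁻¹ · (9/5, 10, 43/15)ᵀ = (2/3, -4, -1)ᵀ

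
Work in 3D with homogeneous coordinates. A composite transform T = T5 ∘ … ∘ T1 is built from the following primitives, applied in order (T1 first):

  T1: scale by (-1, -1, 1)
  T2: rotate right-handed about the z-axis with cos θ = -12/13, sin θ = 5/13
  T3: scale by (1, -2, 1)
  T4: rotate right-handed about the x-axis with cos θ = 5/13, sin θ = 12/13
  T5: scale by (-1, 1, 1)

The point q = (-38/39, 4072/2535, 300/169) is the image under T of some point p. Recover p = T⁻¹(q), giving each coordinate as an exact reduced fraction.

p = (4/3, -2/3, -4/5)

T1 = [-1 0 0 0; 0 -1 0 0; 0 0 1 0; 0 0 0 1]
T2·T1 = [12/13 5/13 0 0; -5/13 12/13 0 0; 0 0 1 0; 0 0 0 1]
T3·…·T1 = [12/13 5/13 0 0; 10/13 -24/13 0 0; 0 0 1 0; 0 0 0 1]
T4·…·T1 = [12/13 5/13 0 0; 50/169 -120/169 -12/13 0; 120/169 -288/169 5/13 0; 0 0 0 1]
T5·…·T1 = [-12/13 -5/13 0 0; 50/169 -120/169 -12/13 0; 120/169 -288/169 5/13 0; 0 0 0 1]
det M = 2; M⁻¹ = [-12/13 25/338 30/169 0; -5/13 -30/169 -72/169 0; 0 -12/13 5/13 0; 0 0 0 1]
M⁻¹ · (-38/39, 4072/2535, 300/169)ᵀ = (4/3, -2/3, -4/5)ᵀ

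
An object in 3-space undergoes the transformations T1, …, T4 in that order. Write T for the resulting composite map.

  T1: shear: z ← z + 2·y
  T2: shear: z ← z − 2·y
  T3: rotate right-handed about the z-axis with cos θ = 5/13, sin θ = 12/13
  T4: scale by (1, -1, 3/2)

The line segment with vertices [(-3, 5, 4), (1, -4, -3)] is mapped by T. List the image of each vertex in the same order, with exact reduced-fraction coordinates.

image vertices: (-75/13, 11/13, 6), (53/13, 8/13, -9/2)

T1 shear: z ← z + 2·y: (-3, 5, 4) → (-3, 5, 14); (1, -4, -3) → (1, -4, -11)
T2 shear: z ← z − 2·y: (-3, 5, 14) → (-3, 5, 4); (1, -4, -11) → (1, -4, -3)
T3 rotate right-handed about the z-axis with cos θ = 5/13, sin θ = 12/13: (-3, 5, 4) → (-75/13, -11/13, 4); (1, -4, -3) → (53/13, -8/13, -3)
T4 scale by (1, -1, 3/2): (-75/13, -11/13, 4) → (-75/13, 11/13, 6); (53/13, -8/13, -3) → (53/13, 8/13, -9/2)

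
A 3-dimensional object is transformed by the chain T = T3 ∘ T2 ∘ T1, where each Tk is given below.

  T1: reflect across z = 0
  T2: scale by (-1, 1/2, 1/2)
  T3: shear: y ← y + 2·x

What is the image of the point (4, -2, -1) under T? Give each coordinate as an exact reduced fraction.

T1 reflect across z = 0: (4, -2, -1) → (4, -2, 1)
T2 scale by (-1, 1/2, 1/2): (4, -2, 1) → (-4, -1, 1/2)
T3 shear: y ← y + 2·x: (-4, -1, 1/2) → (-4, -9, 1/2)

T(p) = (-4, -9, 1/2)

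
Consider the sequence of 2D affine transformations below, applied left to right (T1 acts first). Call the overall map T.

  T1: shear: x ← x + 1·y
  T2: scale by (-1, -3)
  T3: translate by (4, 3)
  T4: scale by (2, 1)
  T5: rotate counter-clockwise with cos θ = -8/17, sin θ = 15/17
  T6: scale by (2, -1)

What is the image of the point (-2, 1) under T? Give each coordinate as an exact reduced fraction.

T(p) = (-160/17, -150/17)

T1 shear: x ← x + 1·y: (-2, 1) → (-1, 1)
T2 scale by (-1, -3): (-1, 1) → (1, -3)
T3 translate by (4, 3): (1, -3) → (5, 0)
T4 scale by (2, 1): (5, 0) → (10, 0)
T5 rotate counter-clockwise with cos θ = -8/17, sin θ = 15/17: (10, 0) → (-80/17, 150/17)
T6 scale by (2, -1): (-80/17, 150/17) → (-160/17, -150/17)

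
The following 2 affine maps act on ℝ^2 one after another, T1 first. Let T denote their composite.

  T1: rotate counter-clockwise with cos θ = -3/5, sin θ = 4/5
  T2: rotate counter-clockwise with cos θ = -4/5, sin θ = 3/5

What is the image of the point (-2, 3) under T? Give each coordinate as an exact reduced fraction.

T(p) = (3, 2)

T1 rotate counter-clockwise with cos θ = -3/5, sin θ = 4/5: (-2, 3) → (-6/5, -17/5)
T2 rotate counter-clockwise with cos θ = -4/5, sin θ = 3/5: (-6/5, -17/5) → (3, 2)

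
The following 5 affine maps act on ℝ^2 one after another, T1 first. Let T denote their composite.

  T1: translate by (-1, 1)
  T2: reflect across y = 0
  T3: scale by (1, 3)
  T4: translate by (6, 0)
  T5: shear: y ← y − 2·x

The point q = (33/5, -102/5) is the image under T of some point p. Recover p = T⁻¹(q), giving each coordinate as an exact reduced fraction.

p = (8/5, 7/5)

T1 = [1 0 -1; 0 1 1; 0 0 1]
T2·T1 = [1 0 -1; 0 -1 -1; 0 0 1]
T3·…·T1 = [1 0 -1; 0 -3 -3; 0 0 1]
T4·…·T1 = [1 0 5; 0 -3 -3; 0 0 1]
T5·…·T1 = [1 0 5; -2 -3 -13; 0 0 1]
det M = -3; M⁻¹ = [1 0 -5; -2/3 -1/3 -1; 0 0 1]
M⁻¹ · (33/5, -102/5)ᵀ = (8/5, 7/5)ᵀ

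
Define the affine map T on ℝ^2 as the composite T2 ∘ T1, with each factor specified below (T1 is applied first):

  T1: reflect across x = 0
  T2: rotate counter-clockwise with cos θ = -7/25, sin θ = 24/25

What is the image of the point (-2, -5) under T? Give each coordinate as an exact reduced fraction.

T1 reflect across x = 0: (-2, -5) → (2, -5)
T2 rotate counter-clockwise with cos θ = -7/25, sin θ = 24/25: (2, -5) → (106/25, 83/25)

T(p) = (106/25, 83/25)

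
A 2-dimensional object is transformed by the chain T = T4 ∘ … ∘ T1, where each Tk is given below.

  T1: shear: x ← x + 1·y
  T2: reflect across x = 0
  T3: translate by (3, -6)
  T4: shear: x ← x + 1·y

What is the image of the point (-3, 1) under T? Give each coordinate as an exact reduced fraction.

T(p) = (0, -5)

T1 shear: x ← x + 1·y: (-3, 1) → (-2, 1)
T2 reflect across x = 0: (-2, 1) → (2, 1)
T3 translate by (3, -6): (2, 1) → (5, -5)
T4 shear: x ← x + 1·y: (5, -5) → (0, -5)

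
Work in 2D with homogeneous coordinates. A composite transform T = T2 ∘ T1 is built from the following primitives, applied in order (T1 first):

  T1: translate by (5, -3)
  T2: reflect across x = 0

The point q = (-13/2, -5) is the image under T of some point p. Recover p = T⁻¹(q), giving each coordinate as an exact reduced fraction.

p = (3/2, -2)

T1 = [1 0 5; 0 1 -3; 0 0 1]
T2·T1 = [-1 0 -5; 0 1 -3; 0 0 1]
det M = -1; M⁻¹ = [-1 0 -5; 0 1 3; 0 0 1]
M⁻¹ · (-13/2, -5)ᵀ = (3/2, -2)ᵀ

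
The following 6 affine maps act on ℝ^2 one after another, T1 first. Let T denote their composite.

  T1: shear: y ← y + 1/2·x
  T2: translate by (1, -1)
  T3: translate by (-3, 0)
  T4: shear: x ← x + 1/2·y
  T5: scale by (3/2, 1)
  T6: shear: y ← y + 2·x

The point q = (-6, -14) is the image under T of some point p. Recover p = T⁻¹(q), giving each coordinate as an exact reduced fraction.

T1 = [1 0 0; 1/2 1 0; 0 0 1]
T2·T1 = [1 0 1; 1/2 1 -1; 0 0 1]
T3·…·T1 = [1 0 -2; 1/2 1 -1; 0 0 1]
T4·…·T1 = [5/4 1/2 -5/2; 1/2 1 -1; 0 0 1]
T5·…·T1 = [15/8 3/4 -15/4; 1/2 1 -1; 0 0 1]
T6·…·T1 = [15/8 3/4 -15/4; 17/4 5/2 -17/2; 0 0 1]
det M = 3/2; M⁻¹ = [5/3 -1/2 2; -17/6 5/4 0; 0 0 1]
M⁻¹ · (-6, -14)ᵀ = (-1, -1/2)ᵀ

p = (-1, -1/2)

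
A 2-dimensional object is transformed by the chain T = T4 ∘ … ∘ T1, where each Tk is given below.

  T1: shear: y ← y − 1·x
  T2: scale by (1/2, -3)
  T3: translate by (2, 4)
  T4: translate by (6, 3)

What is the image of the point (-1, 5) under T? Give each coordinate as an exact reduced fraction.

T(p) = (15/2, -11)

T1 shear: y ← y − 1·x: (-1, 5) → (-1, 6)
T2 scale by (1/2, -3): (-1, 6) → (-1/2, -18)
T3 translate by (2, 4): (-1/2, -18) → (3/2, -14)
T4 translate by (6, 3): (3/2, -14) → (15/2, -11)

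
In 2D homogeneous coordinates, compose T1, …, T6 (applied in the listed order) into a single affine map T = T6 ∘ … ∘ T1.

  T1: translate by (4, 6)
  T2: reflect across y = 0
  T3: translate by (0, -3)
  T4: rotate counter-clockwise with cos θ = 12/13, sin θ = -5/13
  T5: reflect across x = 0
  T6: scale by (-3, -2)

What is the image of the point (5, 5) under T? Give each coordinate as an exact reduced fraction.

T1 translate by (4, 6): (5, 5) → (9, 11)
T2 reflect across y = 0: (9, 11) → (9, -11)
T3 translate by (0, -3): (9, -11) → (9, -14)
T4 rotate counter-clockwise with cos θ = 12/13, sin θ = -5/13: (9, -14) → (38/13, -213/13)
T5 reflect across x = 0: (38/13, -213/13) → (-38/13, -213/13)
T6 scale by (-3, -2): (-38/13, -213/13) → (114/13, 426/13)

T(p) = (114/13, 426/13)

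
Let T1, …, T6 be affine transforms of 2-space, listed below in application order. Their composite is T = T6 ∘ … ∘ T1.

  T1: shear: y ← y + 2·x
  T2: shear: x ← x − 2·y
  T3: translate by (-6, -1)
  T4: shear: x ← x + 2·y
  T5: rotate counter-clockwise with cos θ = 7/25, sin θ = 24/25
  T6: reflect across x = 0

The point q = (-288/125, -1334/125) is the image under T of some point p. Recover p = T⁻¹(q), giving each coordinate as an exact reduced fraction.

p = (-8/5, -1)

T1 = [1 0 0; 2 1 0; 0 0 1]
T2·T1 = [-3 -2 0; 2 1 0; 0 0 1]
T3·…·T1 = [-3 -2 -6; 2 1 -1; 0 0 1]
T4·…·T1 = [1 0 -8; 2 1 -1; 0 0 1]
T5·…·T1 = [-41/25 -24/25 -32/25; 38/25 7/25 -199/25; 0 0 1]
T6·…·T1 = [41/25 24/25 32/25; 38/25 7/25 -199/25; 0 0 1]
det M = -1; M⁻¹ = [-7/25 24/25 8; 38/25 -41/25 -15; 0 0 1]
M⁻¹ · (-288/125, -1334/125)ᵀ = (-8/5, -1)ᵀ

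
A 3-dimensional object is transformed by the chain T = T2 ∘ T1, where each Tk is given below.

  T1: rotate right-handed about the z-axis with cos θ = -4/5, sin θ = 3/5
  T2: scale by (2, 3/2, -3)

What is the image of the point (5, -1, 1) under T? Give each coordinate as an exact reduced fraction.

T(p) = (-34/5, 57/10, -3)

T1 rotate right-handed about the z-axis with cos θ = -4/5, sin θ = 3/5: (5, -1, 1) → (-17/5, 19/5, 1)
T2 scale by (2, 3/2, -3): (-17/5, 19/5, 1) → (-34/5, 57/10, -3)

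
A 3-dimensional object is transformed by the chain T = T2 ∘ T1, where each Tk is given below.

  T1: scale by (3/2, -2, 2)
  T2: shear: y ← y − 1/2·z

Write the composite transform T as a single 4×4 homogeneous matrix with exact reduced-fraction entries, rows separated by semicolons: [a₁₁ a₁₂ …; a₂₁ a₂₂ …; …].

T1 = [3/2 0 0 0; 0 -2 0 0; 0 0 2 0; 0 0 0 1]
T2·T1 = [3/2 0 0 0; 0 -2 -1 0; 0 0 2 0; 0 0 0 1]

T = [3/2 0 0 0; 0 -2 -1 0; 0 0 2 0; 0 0 0 1]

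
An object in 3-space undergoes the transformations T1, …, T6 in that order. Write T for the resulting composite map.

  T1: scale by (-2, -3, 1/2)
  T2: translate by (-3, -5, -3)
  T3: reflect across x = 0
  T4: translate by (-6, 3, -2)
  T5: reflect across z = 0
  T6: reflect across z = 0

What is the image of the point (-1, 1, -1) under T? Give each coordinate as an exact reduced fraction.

T(p) = (-5, -5, -11/2)

T1 scale by (-2, -3, 1/2): (-1, 1, -1) → (2, -3, -1/2)
T2 translate by (-3, -5, -3): (2, -3, -1/2) → (-1, -8, -7/2)
T3 reflect across x = 0: (-1, -8, -7/2) → (1, -8, -7/2)
T4 translate by (-6, 3, -2): (1, -8, -7/2) → (-5, -5, -11/2)
T5 reflect across z = 0: (-5, -5, -11/2) → (-5, -5, 11/2)
T6 reflect across z = 0: (-5, -5, 11/2) → (-5, -5, -11/2)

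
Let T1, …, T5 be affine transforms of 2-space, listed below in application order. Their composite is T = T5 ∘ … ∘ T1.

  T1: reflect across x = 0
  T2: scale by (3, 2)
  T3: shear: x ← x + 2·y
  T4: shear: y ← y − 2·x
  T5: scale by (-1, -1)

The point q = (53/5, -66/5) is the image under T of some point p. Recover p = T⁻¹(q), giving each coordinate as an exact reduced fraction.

p = (-9/5, -4)

T1 = [-1 0 0; 0 1 0; 0 0 1]
T2·T1 = [-3 0 0; 0 2 0; 0 0 1]
T3·…·T1 = [-3 4 0; 0 2 0; 0 0 1]
T4·…·T1 = [-3 4 0; 6 -6 0; 0 0 1]
T5·…·T1 = [3 -4 0; -6 6 0; 0 0 1]
det M = -6; M⁻¹ = [-1 -2/3 0; -1 -1/2 0; 0 0 1]
M⁻¹ · (53/5, -66/5)ᵀ = (-9/5, -4)ᵀ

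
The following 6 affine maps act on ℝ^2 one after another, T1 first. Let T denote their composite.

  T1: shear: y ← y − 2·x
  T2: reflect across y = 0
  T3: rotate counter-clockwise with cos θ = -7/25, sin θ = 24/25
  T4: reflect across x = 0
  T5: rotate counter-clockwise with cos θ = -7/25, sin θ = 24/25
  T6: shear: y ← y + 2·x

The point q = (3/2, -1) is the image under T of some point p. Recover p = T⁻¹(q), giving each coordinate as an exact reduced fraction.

p = (-3/2, 1)

T1 = [1 0 0; -2 1 0; 0 0 1]
T2·T1 = [1 0 0; 2 -1 0; 0 0 1]
T3·…·T1 = [-11/5 24/25 0; 2/5 7/25 0; 0 0 1]
T4·…·T1 = [11/5 -24/25 0; 2/5 7/25 0; 0 0 1]
T5·…·T1 = [-1 0 0; 2 -1 0; 0 0 1]
T6·…·T1 = [-1 0 0; 0 -1 0; 0 0 1]
det M = 1; M⁻¹ = [-1 0 0; 0 -1 0; 0 0 1]
M⁻¹ · (3/2, -1)ᵀ = (-3/2, 1)ᵀ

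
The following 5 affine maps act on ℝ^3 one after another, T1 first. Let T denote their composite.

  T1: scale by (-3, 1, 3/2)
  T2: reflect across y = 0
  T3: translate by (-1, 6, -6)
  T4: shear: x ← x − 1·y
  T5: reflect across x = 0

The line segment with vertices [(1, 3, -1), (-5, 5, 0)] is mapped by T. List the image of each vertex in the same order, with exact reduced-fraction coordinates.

image vertices: (7, 3, -15/2), (-13, 1, -6)

T1 scale by (-3, 1, 3/2): (1, 3, -1) → (-3, 3, -3/2); (-5, 5, 0) → (15, 5, 0)
T2 reflect across y = 0: (-3, 3, -3/2) → (-3, -3, -3/2); (15, 5, 0) → (15, -5, 0)
T3 translate by (-1, 6, -6): (-3, -3, -3/2) → (-4, 3, -15/2); (15, -5, 0) → (14, 1, -6)
T4 shear: x ← x − 1·y: (-4, 3, -15/2) → (-7, 3, -15/2); (14, 1, -6) → (13, 1, -6)
T5 reflect across x = 0: (-7, 3, -15/2) → (7, 3, -15/2); (13, 1, -6) → (-13, 1, -6)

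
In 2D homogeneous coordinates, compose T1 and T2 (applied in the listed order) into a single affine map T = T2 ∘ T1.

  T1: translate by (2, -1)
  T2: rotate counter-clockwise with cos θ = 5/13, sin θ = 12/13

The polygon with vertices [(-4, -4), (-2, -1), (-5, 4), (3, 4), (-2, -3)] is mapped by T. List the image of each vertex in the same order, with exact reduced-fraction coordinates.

T1 translate by (2, -1): (-4, -4) → (-2, -5); (-2, -1) → (0, -2); (-5, 4) → (-3, 3); (3, 4) → (5, 3); (-2, -3) → (0, -4)
T2 rotate counter-clockwise with cos θ = 5/13, sin θ = 12/13: (-2, -5) → (50/13, -49/13); (0, -2) → (24/13, -10/13); (-3, 3) → (-51/13, -21/13); (5, 3) → (-11/13, 75/13); (0, -4) → (48/13, -20/13)

image vertices: (50/13, -49/13), (24/13, -10/13), (-51/13, -21/13), (-11/13, 75/13), (48/13, -20/13)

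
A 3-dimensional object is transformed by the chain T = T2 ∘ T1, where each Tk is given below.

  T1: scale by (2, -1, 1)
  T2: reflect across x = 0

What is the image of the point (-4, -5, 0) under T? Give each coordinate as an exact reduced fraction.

T(p) = (8, 5, 0)

T1 scale by (2, -1, 1): (-4, -5, 0) → (-8, 5, 0)
T2 reflect across x = 0: (-8, 5, 0) → (8, 5, 0)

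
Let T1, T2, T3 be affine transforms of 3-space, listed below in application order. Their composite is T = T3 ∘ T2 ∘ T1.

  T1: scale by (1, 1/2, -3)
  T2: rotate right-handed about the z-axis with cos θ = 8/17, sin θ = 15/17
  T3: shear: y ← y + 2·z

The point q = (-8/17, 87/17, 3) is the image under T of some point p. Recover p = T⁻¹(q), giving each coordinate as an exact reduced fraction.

p = (-1, 0, -1)

T1 = [1 0 0 0; 0 1/2 0 0; 0 0 -3 0; 0 0 0 1]
T2·T1 = [8/17 -15/34 0 0; 15/17 4/17 0 0; 0 0 -3 0; 0 0 0 1]
T3·…·T1 = [8/17 -15/34 0 0; 15/17 4/17 -6 0; 0 0 -3 0; 0 0 0 1]
det M = -3/2; M⁻¹ = [8/17 15/17 -30/17 0; -30/17 16/17 -32/17 0; 0 0 -1/3 0; 0 0 0 1]
M⁻¹ · (-8/17, 87/17, 3)ᵀ = (-1, 0, -1)ᵀ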